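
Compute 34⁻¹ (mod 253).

67

Apply the Euclidean algorithm and back-substitute:
253 = 7×34 + 15
34 = 2×15 + 4
15 = 3×4 + 3
4 = 1×3 + 1
3 = 3×1 + 0
gcd(34, 253) = 1, so the inverse exists.
Bézout: 1 = −9×253 + 67×34.
So 34⁻¹ ≡ 67 (mod 253).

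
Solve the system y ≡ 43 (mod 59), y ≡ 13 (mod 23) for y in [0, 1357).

59⁻¹ mod 23: 59×16 ≡ 1 (mod 23), so 59⁻¹ ≡ 16.
y = 43 + 59×((13 − 43)×16 mod 23) = 43 + 59×3 = 220.
Check: 220 mod 59 = 43, 220 mod 23 = 13. ✓

220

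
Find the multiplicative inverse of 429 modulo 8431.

3282

Apply the Euclidean algorithm and back-substitute:
8431 = 19×429 + 280
429 = 1×280 + 149
280 = 1×149 + 131
149 = 1×131 + 18
131 = 7×18 + 5
18 = 3×5 + 3
5 = 1×3 + 2
3 = 1×2 + 1
2 = 2×1 + 0
gcd(429, 8431) = 1, so the inverse exists.
Bézout: 1 = −167×8431 + 3282×429.
So 429⁻¹ ≡ 3282 (mod 8431).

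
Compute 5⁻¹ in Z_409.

82

Run the extended Euclidean algorithm:
409 = 81×5 + 4
5 = 1×4 + 1
4 = 4×1 + 0
gcd(5, 409) = 1, so the inverse exists.
Bézout: 1 = −1×409 + 82×5.
So 5⁻¹ ≡ 82 (mod 409).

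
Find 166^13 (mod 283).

13 in binary is 1101, i.e. 13 = 8 + 4 + 1.
166^1 ≡ 166 (mod 283)
166^2 ≡ 166^2 = 27556 ≡ 105 (mod 283)
166^4 ≡ 105^2 = 11025 ≡ 271 (mod 283)
166^8 ≡ 271^2 = 73441 ≡ 144 (mod 283)
166^13 = 166^8 × 166^4 × 166^1 ≡ 144 × 271 × 166 (mod 283).
Accumulate the product:
144 × 271 = 39024 ≡ 253
253 × 166 = 41998 ≡ 114

114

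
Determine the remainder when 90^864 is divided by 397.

273

864 in binary is 1101100000, i.e. 864 = 512 + 256 + 64 + 32.
90^1 ≡ 90 (mod 397)
90^2 ≡ 90^2 = 8100 ≡ 160 (mod 397)
90^4 ≡ 160^2 = 25600 ≡ 192 (mod 397)
90^8 ≡ 192^2 = 36864 ≡ 340 (mod 397)
90^16 ≡ 340^2 = 115600 ≡ 73 (mod 397)
90^32 ≡ 73^2 = 5329 ≡ 168 (mod 397)
90^64 ≡ 168^2 = 28224 ≡ 37 (mod 397)
90^128 ≡ 37^2 = 1369 ≡ 178 (mod 397)
90^256 ≡ 178^2 = 31684 ≡ 321 (mod 397)
90^512 ≡ 321^2 = 103041 ≡ 218 (mod 397)
90^864 = 90^512 · 90^256 · 90^64 · 90^32 ≡ 218 · 321 · 37 · 168 (mod 397).
Accumulate the product:
218 · 321 = 69978 ≡ 106
106 · 37 = 3922 ≡ 349
349 · 168 = 58632 ≡ 273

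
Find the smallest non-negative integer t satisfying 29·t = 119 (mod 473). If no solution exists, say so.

gcd(29, 473) = 1, so a unique solution mod 473 exists.
29⁻¹ ≡ 261 (mod 473).
t ≡ 261·119 ≡ 314 (mod 473).

314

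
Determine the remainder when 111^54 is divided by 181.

125

Using repeated squaring:
54 in binary is 110110, i.e. 54 = 32 + 16 + 4 + 2.
111^1 ≡ 111 (mod 181)
111^2 ≡ 111^2 = 12321 ≡ 13 (mod 181)
111^4 ≡ 13^2 = 169 (mod 181)
111^8 ≡ 169^2 = 28561 ≡ 144 (mod 181)
111^16 ≡ 144^2 = 20736 ≡ 102 (mod 181)
111^32 ≡ 102^2 = 10404 ≡ 87 (mod 181)
111^54 = 111^32 · 111^16 · 111^4 · 111^2 ≡ 87 · 102 · 169 · 13 (mod 181).
Accumulate the product:
87 · 102 = 8874 ≡ 5
5 · 169 = 845 ≡ 121
121 · 13 = 1573 ≡ 125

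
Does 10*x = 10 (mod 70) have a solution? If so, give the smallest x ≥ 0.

gcd(10, 70) = 10, and 10 | 10, so solutions exist.
Divide through by 10: 1*x ≡ 1 mod 7.
1⁻¹ ≡ 1 (mod 7).
x ≡ 1*1 ≡ 1 (mod 7).
The smallest non-negative solution is x = 1.

1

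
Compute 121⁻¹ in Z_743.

Run the extended Euclidean algorithm:
743 = 6×121 + 17
121 = 7×17 + 2
17 = 8×2 + 1
2 = 2×1 + 0
gcd(121, 743) = 1, so the inverse exists.
Bézout: 1 = 57×743 − 350×121.
So 121⁻¹ ≡ −350 ≡ 393 (mod 743).

393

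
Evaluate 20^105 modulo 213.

Compute successive squares:
105 in binary is 1101001, i.e. 105 = 64 + 32 + 8 + 1.
20^1 ≡ 20 (mod 213)
20^2 ≡ 20^2 = 400 ≡ 187 (mod 213)
20^4 ≡ 187^2 = 34969 ≡ 37 (mod 213)
20^8 ≡ 37^2 = 1369 ≡ 91 (mod 213)
20^16 ≡ 91^2 = 8281 ≡ 187 (mod 213)
20^32 ≡ 187^2 = 34969 ≡ 37 (mod 213)
20^64 ≡ 37^2 = 1369 ≡ 91 (mod 213)
20^105 = 20^64 * 20^32 * 20^8 * 20^1 ≡ 91 * 37 * 91 * 20 (mod 213).
Accumulate the product:
91 * 37 = 3367 ≡ 172
172 * 91 = 15652 ≡ 103
103 * 20 = 2060 ≡ 143

143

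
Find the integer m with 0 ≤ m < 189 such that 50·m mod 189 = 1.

Apply the Euclidean algorithm and back-substitute:
189 = 3*50 + 39
50 = 1*39 + 11
39 = 3*11 + 6
11 = 1*6 + 5
6 = 1*5 + 1
5 = 5*1 + 0
gcd(50, 189) = 1, so the inverse exists.
Bézout: 1 = 9*189 − 34*50.
So 50⁻¹ ≡ −34 ≡ 155 (mod 189).

155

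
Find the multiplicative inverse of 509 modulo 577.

280

Run the extended Euclidean algorithm:
577 = 1×509 + 68
509 = 7×68 + 33
68 = 2×33 + 2
33 = 16×2 + 1
2 = 2×1 + 0
gcd(509, 577) = 1, so the inverse exists.
Back-substitute for 1:
1 = 1×33 − 16×2
  = −16×68 + 33×33
  = 33×509 − 247×68
  = −247×577 + 280×509
So 509⁻¹ ≡ 280 (mod 577).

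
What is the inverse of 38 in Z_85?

Apply the Euclidean algorithm and back-substitute:
85 = 2*38 + 9
38 = 4*9 + 2
9 = 4*2 + 1
2 = 2*1 + 0
gcd(38, 85) = 1, so the inverse exists.
Bézout: 1 = 17*85 − 38*38.
So 38⁻¹ ≡ −38 ≡ 47 (mod 85).

47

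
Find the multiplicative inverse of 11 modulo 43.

4

Run the extended Euclidean algorithm:
43 = 3·11 + 10
11 = 1·10 + 1
10 = 10·1 + 0
gcd(11, 43) = 1, so the inverse exists.
Bézout: 1 = −1·43 + 4·11.
So 11⁻¹ ≡ 4 (mod 43).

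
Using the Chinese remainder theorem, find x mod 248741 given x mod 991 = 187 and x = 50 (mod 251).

991⁻¹ mod 251: 991×193 ≡ 1 (mod 251), so 991⁻¹ ≡ 193.
x = 187 + 991×((50 − 187)×193 mod 251) = 187 + 991×165 = 163702.
Check: 163702 mod 991 = 187, 163702 mod 251 = 50. ✓

163702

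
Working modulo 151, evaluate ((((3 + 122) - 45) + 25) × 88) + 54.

3 + 122 = 125
125 - 45 = 80
80 + 25 = 105
105 × 88 = 9240 ≡ 29 (mod 151)
29 + 54 = 83

83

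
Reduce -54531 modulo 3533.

1997

-54531 = -16*3533 + 1997, so -54531 ≡ 1997 (mod 3533).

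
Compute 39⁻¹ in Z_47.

41

47 = 1×39 + 8
39 = 4×8 + 7
8 = 1×7 + 1
7 = 7×1 + 0
gcd(39, 47) = 1, so the inverse exists.
Bézout: 1 = 5×47 − 6×39.
So 39⁻¹ ≡ −6 ≡ 41 (mod 47).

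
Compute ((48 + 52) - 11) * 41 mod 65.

9

48 + 52 = 100 ≡ 35 (mod 65)
35 - 11 = 24
24 * 41 = 984 ≡ 9 (mod 65)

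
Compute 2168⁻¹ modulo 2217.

By the extended Euclidean algorithm:
2217 = 1*2168 + 49
2168 = 44*49 + 12
49 = 4*12 + 1
12 = 12*1 + 0
gcd(2168, 2217) = 1, so the inverse exists.
Back-substitute for 1:
1 = 1*49 − 4*12
  = −4*2168 + 177*49
  = 177*2217 − 181*2168
So 2168⁻¹ ≡ −181 ≡ 2036 (mod 2217).

2036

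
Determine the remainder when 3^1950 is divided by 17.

Using repeated squaring:
1950 in binary is 11110011110, i.e. 1950 = 1024 + 512 + 256 + 128 + 16 + 8 + 4 + 2.
3^1 ≡ 3 (mod 17)
3^2 ≡ 3^2 = 9 (mod 17)
3^4 ≡ 9^2 = 81 ≡ 13 (mod 17)
3^8 ≡ 13^2 = 169 ≡ 16 (mod 17)
3^16 ≡ 16^2 = 256 ≡ 1 (mod 17)
3^32 ≡ 1^2 = 1 (mod 17)
3^64 ≡ 1^2 = 1 (mod 17)
3^128 ≡ 1^2 = 1 (mod 17)
3^256 ≡ 1^2 = 1 (mod 17)
3^512 ≡ 1^2 = 1 (mod 17)
3^1024 ≡ 1^2 = 1 (mod 17)
3^1950 = 3^1024 · 3^512 · 3^256 · 3^128 · 3^16 · 3^8 · 3^4 · 3^2 ≡ 1 · 1 · 1 · 1 · 1 · 16 · 13 · 9 (mod 17).
Accumulate the product:
1 · 1 = 1
1 · 1 = 1
1 · 1 = 1
1 · 1 = 1
1 · 16 = 16
16 · 13 = 208 ≡ 4
4 · 9 = 36 ≡ 2

2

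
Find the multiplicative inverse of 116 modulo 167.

Apply the Euclidean algorithm and back-substitute:
167 = 1*116 + 51
116 = 2*51 + 14
51 = 3*14 + 9
14 = 1*9 + 5
9 = 1*5 + 4
5 = 1*4 + 1
4 = 4*1 + 0
gcd(116, 167) = 1, so the inverse exists.
Bézout: 1 = −25*167 + 36*116.
So 116⁻¹ ≡ 36 (mod 167).

36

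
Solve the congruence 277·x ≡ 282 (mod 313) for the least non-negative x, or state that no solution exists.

253

gcd(277, 313) = 1, so a unique solution mod 313 exists.
277⁻¹ ≡ 113 (mod 313).
x ≡ 113·282 ≡ 253 (mod 313).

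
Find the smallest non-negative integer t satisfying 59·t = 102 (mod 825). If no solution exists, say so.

gcd(59, 825) = 1, so a unique solution mod 825 exists.
59⁻¹ ≡ 14 (mod 825).
t ≡ 14·102 ≡ 603 (mod 825).

603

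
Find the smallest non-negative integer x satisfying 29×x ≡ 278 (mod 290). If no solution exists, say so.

gcd(29, 290) = 29, and 29 does not divide 278.
So the congruence has no solution.

no solution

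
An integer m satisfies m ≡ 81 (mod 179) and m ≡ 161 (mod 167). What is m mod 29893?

21203

179⁻¹ mod 167: 179×14 ≡ 1 (mod 167), so 179⁻¹ ≡ 14.
m = 81 + 179×((161 − 81)×14 mod 167) = 81 + 179×118 = 21203.
Check: 21203 mod 179 = 81, 21203 mod 167 = 161. ✓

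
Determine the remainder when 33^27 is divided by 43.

Compute successive squares:
27 in binary is 11011, i.e. 27 = 16 + 8 + 2 + 1.
33^1 ≡ 33 (mod 43)
33^2 ≡ 33^2 = 1089 ≡ 14 (mod 43)
33^4 ≡ 14^2 = 196 ≡ 24 (mod 43)
33^8 ≡ 24^2 = 576 ≡ 17 (mod 43)
33^16 ≡ 17^2 = 289 ≡ 31 (mod 43)
33^27 = 33^16 × 33^8 × 33^2 × 33^1 ≡ 31 × 17 × 14 × 33 (mod 43).
Accumulate the product:
31 × 17 = 527 ≡ 11
11 × 14 = 154 ≡ 25
25 × 33 = 825 ≡ 8

8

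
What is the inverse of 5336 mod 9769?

9650

By the extended Euclidean algorithm:
9769 = 1·5336 + 4433
5336 = 1·4433 + 903
4433 = 4·903 + 821
903 = 1·821 + 82
821 = 10·82 + 1
82 = 82·1 + 0
gcd(5336, 9769) = 1, so the inverse exists.
Bézout: 1 = 65·9769 − 119·5336.
So 5336⁻¹ ≡ −119 ≡ 9650 (mod 9769).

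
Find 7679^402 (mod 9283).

402 in binary is 110010010, i.e. 402 = 256 + 128 + 16 + 2.
7679^1 ≡ 7679 (mod 9283)
7679^2 ≡ 7679^2 = 58967041 ≡ 1425 (mod 9283)
7679^4 ≡ 1425^2 = 2030625 ≡ 6931 (mod 9283)
7679^8 ≡ 6931^2 = 48038761 ≡ 8519 (mod 9283)
7679^16 ≡ 8519^2 = 72573361 ≡ 8150 (mod 9283)
7679^32 ≡ 8150^2 = 66422500 ≡ 2635 (mod 9283)
7679^64 ≡ 2635^2 = 6943225 ≡ 8824 (mod 9283)
7679^128 ≡ 8824^2 = 77862976 ≡ 6455 (mod 9283)
7679^256 ≡ 6455^2 = 41667025 ≡ 4921 (mod 9283)
7679^402 = 7679^256 × 7679^128 × 7679^16 × 7679^2 ≡ 4921 × 6455 × 8150 × 1425 (mod 9283).
Accumulate the product:
4921 × 6455 = 31765055 ≡ 7912
7912 × 8150 = 64482800 ≡ 3082
3082 × 1425 = 4391850 ≡ 991

991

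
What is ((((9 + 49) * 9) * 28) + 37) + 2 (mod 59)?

23

9 + 49 = 58
58 * 9 = 522 ≡ 50 (mod 59)
50 * 28 = 1400 ≡ 43 (mod 59)
43 + 37 = 80 ≡ 21 (mod 59)
21 + 2 = 23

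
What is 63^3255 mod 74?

1

3255 in binary is 110010110111, i.e. 3255 = 2048 + 1024 + 128 + 32 + 16 + 4 + 2 + 1.
63^1 ≡ 63 (mod 74)
63^2 ≡ 63^2 = 3969 ≡ 47 (mod 74)
63^4 ≡ 47^2 = 2209 ≡ 63 (mod 74)
63^8 ≡ 63^2 = 3969 ≡ 47 (mod 74)
63^16 ≡ 47^2 = 2209 ≡ 63 (mod 74)
63^32 ≡ 63^2 = 3969 ≡ 47 (mod 74)
63^64 ≡ 47^2 = 2209 ≡ 63 (mod 74)
63^128 ≡ 63^2 = 3969 ≡ 47 (mod 74)
63^256 ≡ 47^2 = 2209 ≡ 63 (mod 74)
63^512 ≡ 63^2 = 3969 ≡ 47 (mod 74)
63^1024 ≡ 47^2 = 2209 ≡ 63 (mod 74)
63^2048 ≡ 63^2 = 3969 ≡ 47 (mod 74)
63^3255 = 63^2048 * 63^1024 * 63^128 * 63^32 * 63^16 * 63^4 * 63^2 * 63^1 ≡ 47 * 63 * 47 * 47 * 63 * 63 * 47 * 63 (mod 74).
Accumulate the product:
47 * 63 = 2961 ≡ 1
1 * 47 = 47
47 * 47 = 2209 ≡ 63
63 * 63 = 3969 ≡ 47
47 * 63 = 2961 ≡ 1
1 * 47 = 47
47 * 63 = 2961 ≡ 1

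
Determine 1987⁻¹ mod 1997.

599

Run the extended Euclidean algorithm:
1997 = 1·1987 + 10
1987 = 198·10 + 7
10 = 1·7 + 3
7 = 2·3 + 1
3 = 3·1 + 0
gcd(1987, 1997) = 1, so the inverse exists.
Back-substitute for 1:
1 = 1·7 − 2·3
  = −2·10 + 3·7
  = 3·1987 − 596·10
  = −596·1997 + 599·1987
So 1987⁻¹ ≡ 599 (mod 1997).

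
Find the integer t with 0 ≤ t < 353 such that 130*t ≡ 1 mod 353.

By the extended Euclidean algorithm:
353 = 2*130 + 93
130 = 1*93 + 37
93 = 2*37 + 19
37 = 1*19 + 18
19 = 1*18 + 1
18 = 18*1 + 0
gcd(130, 353) = 1, so the inverse exists.
Back-substitute for 1:
1 = 1*19 − 1*18
  = −1*37 + 2*19
  = 2*93 − 5*37
  = −5*130 + 7*93
  = 7*353 − 19*130
So 130⁻¹ ≡ −19 ≡ 334 (mod 353).

334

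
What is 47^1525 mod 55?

12

By square-and-multiply:
1525 in binary is 10111110101, i.e. 1525 = 1024 + 256 + 128 + 64 + 32 + 16 + 4 + 1.
47^1 ≡ 47 (mod 55)
47^2 ≡ 47^2 = 2209 ≡ 9 (mod 55)
47^4 ≡ 9^2 = 81 ≡ 26 (mod 55)
47^8 ≡ 26^2 = 676 ≡ 16 (mod 55)
47^16 ≡ 16^2 = 256 ≡ 36 (mod 55)
47^32 ≡ 36^2 = 1296 ≡ 31 (mod 55)
47^64 ≡ 31^2 = 961 ≡ 26 (mod 55)
47^128 ≡ 26^2 = 676 ≡ 16 (mod 55)
47^256 ≡ 16^2 = 256 ≡ 36 (mod 55)
47^512 ≡ 36^2 = 1296 ≡ 31 (mod 55)
47^1024 ≡ 31^2 = 961 ≡ 26 (mod 55)
47^1525 = 47^1024 · 47^256 · 47^128 · 47^64 · 47^32 · 47^16 · 47^4 · 47^1 ≡ 26 · 36 · 16 · 26 · 31 · 36 · 26 · 47 (mod 55).
Accumulate the product:
26 · 36 = 936 ≡ 1
1 · 16 = 16
16 · 26 = 416 ≡ 31
31 · 31 = 961 ≡ 26
26 · 36 = 936 ≡ 1
1 · 26 = 26
26 · 47 = 1222 ≡ 12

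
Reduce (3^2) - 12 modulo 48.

45

(3)^2 ≡ 9 (mod 48)
9 - 12 = -3 ≡ 45 (mod 48)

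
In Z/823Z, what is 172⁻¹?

445

823 = 4·172 + 135
172 = 1·135 + 37
135 = 3·37 + 24
37 = 1·24 + 13
24 = 1·13 + 11
13 = 1·11 + 2
11 = 5·2 + 1
2 = 2·1 + 0
gcd(172, 823) = 1, so the inverse exists.
Back-substitute for 1:
1 = 1·11 − 5·2
  = −5·13 + 6·11
  = 6·24 − 11·13
  = −11·37 + 17·24
  = 17·135 − 62·37
  = −62·172 + 79·135
  = 79·823 − 378·172
So 172⁻¹ ≡ −378 ≡ 445 (mod 823).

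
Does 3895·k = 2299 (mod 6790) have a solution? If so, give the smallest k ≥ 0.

no solution

gcd(3895, 6790) = 5, and 5 does not divide 2299.
So the congruence has no solution.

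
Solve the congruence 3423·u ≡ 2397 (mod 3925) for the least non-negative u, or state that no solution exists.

gcd(3423, 3925) = 1, so a unique solution mod 3925 exists.
3423⁻¹ ≡ 1337 (mod 3925).
u ≡ 1337·2397 ≡ 1989 (mod 3925).

1989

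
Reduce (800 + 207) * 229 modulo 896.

800 + 207 = 1007 ≡ 111 (mod 896)
111 * 229 = 25419 ≡ 331 (mod 896)

331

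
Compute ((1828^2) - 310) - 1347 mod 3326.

623

(1828)^2 ≡ 2280 (mod 3326)
2280 - 310 = 1970
1970 - 1347 = 623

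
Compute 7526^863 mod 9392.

9088

863 in binary is 1101011111, i.e. 863 = 512 + 256 + 64 + 16 + 8 + 4 + 2 + 1.
7526^1 ≡ 7526 (mod 9392)
7526^2 ≡ 7526^2 = 56640676 ≡ 6916 (mod 9392)
7526^4 ≡ 6916^2 = 47831056 ≡ 6992 (mod 9392)
7526^8 ≡ 6992^2 = 48888064 ≡ 2704 (mod 9392)
7526^16 ≡ 2704^2 = 7311616 ≡ 4640 (mod 9392)
7526^32 ≡ 4640^2 = 21529600 ≡ 3136 (mod 9392)
7526^64 ≡ 3136^2 = 9834496 ≡ 1072 (mod 9392)
7526^128 ≡ 1072^2 = 1149184 ≡ 3360 (mod 9392)
7526^256 ≡ 3360^2 = 11289600 ≡ 416 (mod 9392)
7526^512 ≡ 416^2 = 173056 ≡ 4000 (mod 9392)
7526^863 = 7526^512 × 7526^256 × 7526^64 × 7526^16 × 7526^8 × 7526^4 × 7526^2 × 7526^1 ≡ 4000 × 416 × 1072 × 4640 × 2704 × 6992 × 6916 × 7526 (mod 9392).
Accumulate the product:
4000 × 416 = 1664000 ≡ 1616
1616 × 1072 = 1732352 ≡ 4224
4224 × 4640 = 19599360 ≡ 7648
7648 × 2704 = 20680192 ≡ 8400
8400 × 6992 = 58732800 ≡ 4624
4624 × 6916 = 31979584 ≡ 9216
9216 × 7526 = 69359616 ≡ 9088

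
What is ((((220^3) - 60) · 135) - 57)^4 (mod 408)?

273

(220)^3 ≡ 16 (mod 408)
16 - 60 = -44 ≡ 364 (mod 408)
364 · 135 = 49140 ≡ 180 (mod 408)
180 - 57 = 123
(123)^4 ≡ 273 (mod 408)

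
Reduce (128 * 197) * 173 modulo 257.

50

128 * 197 = 25216 ≡ 30 (mod 257)
30 * 173 = 5190 ≡ 50 (mod 257)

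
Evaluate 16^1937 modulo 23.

16

Compute successive squares:
16^1 ≡ 16 (mod 23)
16^2 ≡ 16^2 = 256 ≡ 3 (mod 23)
16^4 ≡ 3^2 = 9 (mod 23)
16^8 ≡ 9^2 = 81 ≡ 12 (mod 23)
16^16 ≡ 12^2 = 144 ≡ 6 (mod 23)
16^32 ≡ 6^2 = 36 ≡ 13 (mod 23)
16^64 ≡ 13^2 = 169 ≡ 8 (mod 23)
16^128 ≡ 8^2 = 64 ≡ 18 (mod 23)
16^256 ≡ 18^2 = 324 ≡ 2 (mod 23)
16^512 ≡ 2^2 = 4 (mod 23)
16^1024 ≡ 4^2 = 16 (mod 23)
16^1937 = 16^1024 * 16^512 * 16^256 * 16^128 * 16^16 * 16^1 ≡ 16 * 4 * 2 * 18 * 6 * 16 (mod 23).
Accumulate the product:
16 * 4 = 64 ≡ 18
18 * 2 = 36 ≡ 13
13 * 18 = 234 ≡ 4
4 * 6 = 24 ≡ 1
1 * 16 = 16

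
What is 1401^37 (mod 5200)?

1401

By square-and-multiply:
37 in binary is 100101, i.e. 37 = 32 + 4 + 1.
1401^1 ≡ 1401 (mod 5200)
1401^2 ≡ 1401^2 = 1962801 ≡ 2401 (mod 5200)
1401^4 ≡ 2401^2 = 5764801 ≡ 3201 (mod 5200)
1401^8 ≡ 3201^2 = 10246401 ≡ 2401 (mod 5200)
1401^16 ≡ 2401^2 = 5764801 ≡ 3201 (mod 5200)
1401^32 ≡ 3201^2 = 10246401 ≡ 2401 (mod 5200)
1401^37 = 1401^32 * 1401^4 * 1401^1 ≡ 2401 * 3201 * 1401 (mod 5200).
Accumulate the product:
2401 * 3201 = 7685601 ≡ 1
1 * 1401 = 1401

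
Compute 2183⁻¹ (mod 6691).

Run the extended Euclidean algorithm:
6691 = 3×2183 + 142
2183 = 15×142 + 53
142 = 2×53 + 36
53 = 1×36 + 17
36 = 2×17 + 2
17 = 8×2 + 1
2 = 2×1 + 0
gcd(2183, 6691) = 1, so the inverse exists.
Bézout: 1 = −1030×6691 + 3157×2183.
So 2183⁻¹ ≡ 3157 (mod 6691).

3157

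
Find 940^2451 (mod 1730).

Using repeated squaring:
2451 in binary is 100110010011, i.e. 2451 = 2048 + 256 + 128 + 16 + 2 + 1.
940^1 ≡ 940 (mod 1730)
940^2 ≡ 940^2 = 883600 ≡ 1300 (mod 1730)
940^4 ≡ 1300^2 = 1690000 ≡ 1520 (mod 1730)
940^8 ≡ 1520^2 = 2310400 ≡ 850 (mod 1730)
940^16 ≡ 850^2 = 722500 ≡ 1090 (mod 1730)
940^32 ≡ 1090^2 = 1188100 ≡ 1320 (mod 1730)
940^64 ≡ 1320^2 = 1742400 ≡ 290 (mod 1730)
940^128 ≡ 290^2 = 84100 ≡ 1060 (mod 1730)
940^256 ≡ 1060^2 = 1123600 ≡ 830 (mod 1730)
940^512 ≡ 830^2 = 688900 ≡ 360 (mod 1730)
940^1024 ≡ 360^2 = 129600 ≡ 1580 (mod 1730)
940^2048 ≡ 1580^2 = 2496400 ≡ 10 (mod 1730)
940^2451 = 940^2048 × 940^256 × 940^128 × 940^16 × 940^2 × 940^1 ≡ 10 × 830 × 1060 × 1090 × 1300 × 940 (mod 1730).
Accumulate the product:
10 × 830 = 8300 ≡ 1380
1380 × 1060 = 1462800 ≡ 950
950 × 1090 = 1035500 ≡ 960
960 × 1300 = 1248000 ≡ 670
670 × 940 = 629800 ≡ 80

80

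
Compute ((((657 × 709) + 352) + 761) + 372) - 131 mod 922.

635

657 × 709 = 465813 ≡ 203 (mod 922)
203 + 352 = 555
555 + 761 = 1316 ≡ 394 (mod 922)
394 + 372 = 766
766 - 131 = 635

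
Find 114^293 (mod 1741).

293 in binary is 100100101, i.e. 293 = 256 + 32 + 4 + 1.
114^1 ≡ 114 (mod 1741)
114^2 ≡ 114^2 = 12996 ≡ 809 (mod 1741)
114^4 ≡ 809^2 = 654481 ≡ 1606 (mod 1741)
114^8 ≡ 1606^2 = 2579236 ≡ 815 (mod 1741)
114^16 ≡ 815^2 = 664225 ≡ 904 (mod 1741)
114^32 ≡ 904^2 = 817216 ≡ 687 (mod 1741)
114^64 ≡ 687^2 = 471969 ≡ 158 (mod 1741)
114^128 ≡ 158^2 = 24964 ≡ 590 (mod 1741)
114^256 ≡ 590^2 = 348100 ≡ 1641 (mod 1741)
114^293 = 114^256 × 114^32 × 114^4 × 114^1 ≡ 1641 × 687 × 1606 × 114 (mod 1741).
Accumulate the product:
1641 × 687 = 1127367 ≡ 940
940 × 1606 = 1509640 ≡ 193
193 × 114 = 22002 ≡ 1110

1110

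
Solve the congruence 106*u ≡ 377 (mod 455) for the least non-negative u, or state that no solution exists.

gcd(106, 455) = 1, so a unique solution mod 455 exists.
106⁻¹ ≡ 176 (mod 455).
u ≡ 176*377 ≡ 377 (mod 455).

377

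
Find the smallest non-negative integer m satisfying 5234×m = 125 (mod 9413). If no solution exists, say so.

gcd(5234, 9413) = 1, so a unique solution mod 9413 exists.
5234⁻¹ ≡ 3444 (mod 9413).
m ≡ 3444×125 ≡ 6915 (mod 9413).

6915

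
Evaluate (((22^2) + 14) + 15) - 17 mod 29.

3

(22)^2 ≡ 20 (mod 29)
20 + 14 = 34 ≡ 5 (mod 29)
5 + 15 = 20
20 - 17 = 3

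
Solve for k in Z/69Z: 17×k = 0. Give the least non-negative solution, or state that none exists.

0

gcd(17, 69) = 1, so a unique solution mod 69 exists.
17⁻¹ ≡ 65 (mod 69).
k ≡ 65×0 ≡ 0 (mod 69).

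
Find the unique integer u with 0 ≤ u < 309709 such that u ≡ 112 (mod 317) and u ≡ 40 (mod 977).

317⁻¹ mod 977: 317·789 ≡ 1 (mod 977), so 317⁻¹ ≡ 789.
u = 112 + 317·((40 − 112)·789 mod 977) = 112 + 317·835 = 264807.
Check: 264807 mod 317 = 112, 264807 mod 977 = 40. ✓

264807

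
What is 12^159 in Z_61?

9

Compute successive squares:
12^1 ≡ 12 (mod 61)
12^2 ≡ 12^2 = 144 ≡ 22 (mod 61)
12^4 ≡ 22^2 = 484 ≡ 57 (mod 61)
12^8 ≡ 57^2 = 3249 ≡ 16 (mod 61)
12^16 ≡ 16^2 = 256 ≡ 12 (mod 61)
12^32 ≡ 12^2 = 144 ≡ 22 (mod 61)
12^64 ≡ 22^2 = 484 ≡ 57 (mod 61)
12^128 ≡ 57^2 = 3249 ≡ 16 (mod 61)
12^159 = 12^128 * 12^16 * 12^8 * 12^4 * 12^2 * 12^1 ≡ 16 * 12 * 16 * 57 * 22 * 12 (mod 61).
Accumulate the product:
16 * 12 = 192 ≡ 9
9 * 16 = 144 ≡ 22
22 * 57 = 1254 ≡ 34
34 * 22 = 748 ≡ 16
16 * 12 = 192 ≡ 9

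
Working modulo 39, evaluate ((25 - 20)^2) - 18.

25 - 20 = 5
(5)^2 ≡ 25 (mod 39)
25 - 18 = 7

7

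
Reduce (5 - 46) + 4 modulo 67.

30

5 - 46 = -41 ≡ 26 (mod 67)
26 + 4 = 30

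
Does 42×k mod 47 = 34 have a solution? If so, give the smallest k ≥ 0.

gcd(42, 47) = 1, so a unique solution mod 47 exists.
42⁻¹ ≡ 28 (mod 47).
k ≡ 28×34 ≡ 12 (mod 47).

12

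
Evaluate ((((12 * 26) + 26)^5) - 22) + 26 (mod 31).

12 * 26 = 312 ≡ 2 (mod 31)
2 + 26 = 28
(28)^5 ≡ 5 (mod 31)
5 - 22 = -17 ≡ 14 (mod 31)
14 + 26 = 40 ≡ 9 (mod 31)

9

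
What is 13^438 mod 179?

Using repeated squaring:
438 in binary is 110110110, i.e. 438 = 256 + 128 + 32 + 16 + 4 + 2.
13^1 ≡ 13 (mod 179)
13^2 ≡ 13^2 = 169 (mod 179)
13^4 ≡ 169^2 = 28561 ≡ 100 (mod 179)
13^8 ≡ 100^2 = 10000 ≡ 155 (mod 179)
13^16 ≡ 155^2 = 24025 ≡ 39 (mod 179)
13^32 ≡ 39^2 = 1521 ≡ 89 (mod 179)
13^64 ≡ 89^2 = 7921 ≡ 45 (mod 179)
13^128 ≡ 45^2 = 2025 ≡ 56 (mod 179)
13^256 ≡ 56^2 = 3136 ≡ 93 (mod 179)
13^438 = 13^256 * 13^128 * 13^32 * 13^16 * 13^4 * 13^2 ≡ 93 * 56 * 89 * 39 * 100 * 169 (mod 179).
Accumulate the product:
93 * 56 = 5208 ≡ 17
17 * 89 = 1513 ≡ 81
81 * 39 = 3159 ≡ 116
116 * 100 = 11600 ≡ 144
144 * 169 = 24336 ≡ 171

171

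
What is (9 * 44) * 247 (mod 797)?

578

9 * 44 = 396
396 * 247 = 97812 ≡ 578 (mod 797)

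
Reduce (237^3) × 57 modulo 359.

313

(237)^3 ≡ 333 (mod 359)
333 × 57 = 18981 ≡ 313 (mod 359)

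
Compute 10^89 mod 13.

4

89 in binary is 1011001, i.e. 89 = 64 + 16 + 8 + 1.
10^1 ≡ 10 (mod 13)
10^2 ≡ 10^2 = 100 ≡ 9 (mod 13)
10^4 ≡ 9^2 = 81 ≡ 3 (mod 13)
10^8 ≡ 3^2 = 9 (mod 13)
10^16 ≡ 9^2 = 81 ≡ 3 (mod 13)
10^32 ≡ 3^2 = 9 (mod 13)
10^64 ≡ 9^2 = 81 ≡ 3 (mod 13)
10^89 = 10^64 × 10^16 × 10^8 × 10^1 ≡ 3 × 3 × 9 × 10 (mod 13).
Accumulate the product:
3 × 3 = 9
9 × 9 = 81 ≡ 3
3 × 10 = 30 ≡ 4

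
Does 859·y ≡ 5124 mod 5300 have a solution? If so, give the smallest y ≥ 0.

4436

gcd(859, 5300) = 1, so a unique solution mod 5300 exists.
859⁻¹ ≡ 3739 (mod 5300).
y ≡ 3739·5124 ≡ 4436 (mod 5300).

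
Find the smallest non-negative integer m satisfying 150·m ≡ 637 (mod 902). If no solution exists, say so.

no solution

gcd(150, 902) = 2, and 2 does not divide 637.
So the congruence has no solution.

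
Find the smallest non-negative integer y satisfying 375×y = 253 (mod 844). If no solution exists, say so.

255

gcd(375, 844) = 1, so a unique solution mod 844 exists.
375⁻¹ ≡ 835 (mod 844).
y ≡ 835×253 ≡ 255 (mod 844).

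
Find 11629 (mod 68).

1

11629 = 171*68 + 1, so 11629 ≡ 1 (mod 68).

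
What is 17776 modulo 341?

17776 = 52·341 + 44, so 17776 ≡ 44 (mod 341).

44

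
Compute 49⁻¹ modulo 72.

25

Run the extended Euclidean algorithm:
72 = 1·49 + 23
49 = 2·23 + 3
23 = 7·3 + 2
3 = 1·2 + 1
2 = 2·1 + 0
gcd(49, 72) = 1, so the inverse exists.
Back-substitute for 1:
1 = 1·3 − 1·2
  = −1·23 + 8·3
  = 8·49 − 17·23
  = −17·72 + 25·49
So 49⁻¹ ≡ 25 (mod 72).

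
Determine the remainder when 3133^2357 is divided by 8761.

696

3133^1 ≡ 3133 (mod 8761)
3133^2 ≡ 3133^2 = 9815689 ≡ 3369 (mod 8761)
3133^4 ≡ 3369^2 = 11350161 ≡ 4666 (mod 8761)
3133^8 ≡ 4666^2 = 21771556 ≡ 471 (mod 8761)
3133^16 ≡ 471^2 = 221841 ≡ 2816 (mod 8761)
3133^32 ≡ 2816^2 = 7929856 ≡ 1151 (mod 8761)
3133^64 ≡ 1151^2 = 1324801 ≡ 1890 (mod 8761)
3133^128 ≡ 1890^2 = 3572100 ≡ 6373 (mod 8761)
3133^256 ≡ 6373^2 = 40615129 ≡ 7894 (mod 8761)
3133^512 ≡ 7894^2 = 62315236 ≡ 7004 (mod 8761)
3133^1024 ≡ 7004^2 = 49056016 ≡ 3177 (mod 8761)
3133^2048 ≡ 3177^2 = 10093329 ≡ 657 (mod 8761)
3133^2357 = 3133^2048 * 3133^256 * 3133^32 * 3133^16 * 3133^4 * 3133^1 ≡ 657 * 7894 * 1151 * 2816 * 4666 * 3133 (mod 8761).
Accumulate the product:
657 * 7894 = 5186358 ≡ 8607
8607 * 1151 = 9906657 ≡ 6727
6727 * 2816 = 18943232 ≡ 1950
1950 * 4666 = 9098700 ≡ 4782
4782 * 3133 = 14982006 ≡ 696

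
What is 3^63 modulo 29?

3^1 ≡ 3 (mod 29)
3^2 ≡ 3^2 = 9 (mod 29)
3^4 ≡ 9^2 = 81 ≡ 23 (mod 29)
3^8 ≡ 23^2 = 529 ≡ 7 (mod 29)
3^16 ≡ 7^2 = 49 ≡ 20 (mod 29)
3^32 ≡ 20^2 = 400 ≡ 23 (mod 29)
3^63 = 3^32 · 3^16 · 3^8 · 3^4 · 3^2 · 3^1 ≡ 23 · 20 · 7 · 23 · 9 · 3 (mod 29).
Accumulate the product:
23 · 20 = 460 ≡ 25
25 · 7 = 175 ≡ 1
1 · 23 = 23
23 · 9 = 207 ≡ 4
4 · 3 = 12

12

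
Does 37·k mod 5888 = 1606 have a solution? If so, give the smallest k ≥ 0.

5454

gcd(37, 5888) = 1, so a unique solution mod 5888 exists.
37⁻¹ ≡ 3501 (mod 5888).
k ≡ 3501·1606 ≡ 5454 (mod 5888).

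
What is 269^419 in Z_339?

89

Using repeated squaring:
419 in binary is 110100011, i.e. 419 = 256 + 128 + 32 + 2 + 1.
269^1 ≡ 269 (mod 339)
269^2 ≡ 269^2 = 72361 ≡ 154 (mod 339)
269^4 ≡ 154^2 = 23716 ≡ 325 (mod 339)
269^8 ≡ 325^2 = 105625 ≡ 196 (mod 339)
269^16 ≡ 196^2 = 38416 ≡ 109 (mod 339)
269^32 ≡ 109^2 = 11881 ≡ 16 (mod 339)
269^64 ≡ 16^2 = 256 (mod 339)
269^128 ≡ 256^2 = 65536 ≡ 109 (mod 339)
269^256 ≡ 109^2 = 11881 ≡ 16 (mod 339)
269^419 = 269^256 · 269^128 · 269^32 · 269^2 · 269^1 ≡ 16 · 109 · 16 · 154 · 269 (mod 339).
Accumulate the product:
16 · 109 = 1744 ≡ 49
49 · 16 = 784 ≡ 106
106 · 154 = 16324 ≡ 52
52 · 269 = 13988 ≡ 89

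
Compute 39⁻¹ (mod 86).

86 = 2·39 + 8
39 = 4·8 + 7
8 = 1·7 + 1
7 = 7·1 + 0
gcd(39, 86) = 1, so the inverse exists.
Bézout: 1 = 5·86 − 11·39.
So 39⁻¹ ≡ −11 ≡ 75 (mod 86).

75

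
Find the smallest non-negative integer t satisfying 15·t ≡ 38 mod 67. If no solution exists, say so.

7

gcd(15, 67) = 1, so a unique solution mod 67 exists.
15⁻¹ ≡ 9 (mod 67).
t ≡ 9·38 ≡ 7 (mod 67).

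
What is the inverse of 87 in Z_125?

23

Run the extended Euclidean algorithm:
125 = 1·87 + 38
87 = 2·38 + 11
38 = 3·11 + 5
11 = 2·5 + 1
5 = 5·1 + 0
gcd(87, 125) = 1, so the inverse exists.
Back-substitute for 1:
1 = 1·11 − 2·5
  = −2·38 + 7·11
  = 7·87 − 16·38
  = −16·125 + 23·87
So 87⁻¹ ≡ 23 (mod 125).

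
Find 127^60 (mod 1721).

Using repeated squaring:
60 in binary is 111100, i.e. 60 = 32 + 16 + 8 + 4.
127^1 ≡ 127 (mod 1721)
127^2 ≡ 127^2 = 16129 ≡ 640 (mod 1721)
127^4 ≡ 640^2 = 409600 ≡ 2 (mod 1721)
127^8 ≡ 2^2 = 4 (mod 1721)
127^16 ≡ 4^2 = 16 (mod 1721)
127^32 ≡ 16^2 = 256 (mod 1721)
127^60 = 127^32 * 127^16 * 127^8 * 127^4 ≡ 256 * 16 * 4 * 2 (mod 1721).
Accumulate the product:
256 * 16 = 4096 ≡ 654
654 * 4 = 2616 ≡ 895
895 * 2 = 1790 ≡ 69

69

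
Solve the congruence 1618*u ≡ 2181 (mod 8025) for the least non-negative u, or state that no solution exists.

4242

gcd(1618, 8025) = 1, so a unique solution mod 8025 exists.
1618⁻¹ ≡ 3457 (mod 8025).
u ≡ 3457*2181 ≡ 4242 (mod 8025).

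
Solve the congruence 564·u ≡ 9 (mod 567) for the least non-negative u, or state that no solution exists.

186

gcd(564, 567) = 3, and 3 | 9, so solutions exist.
Divide through by 3: 188·u = 3 (mod 189).
188⁻¹ ≡ 188 (mod 189).
u ≡ 188·3 ≡ 186 (mod 189).
The smallest non-negative solution is u = 186.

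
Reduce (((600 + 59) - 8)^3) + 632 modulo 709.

600 + 59 = 659
659 - 8 = 651
(651)^3 ≡ 572 (mod 709)
572 + 632 = 1204 ≡ 495 (mod 709)

495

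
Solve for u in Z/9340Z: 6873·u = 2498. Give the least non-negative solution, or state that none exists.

gcd(6873, 9340) = 1, so a unique solution mod 9340 exists.
6873⁻¹ ≡ 4157 (mod 9340).
u ≡ 4157·2498 ≡ 7446 (mod 9340).

7446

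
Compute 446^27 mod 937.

Using repeated squaring:
446^1 ≡ 446 (mod 937)
446^2 ≡ 446^2 = 198916 ≡ 272 (mod 937)
446^4 ≡ 272^2 = 73984 ≡ 898 (mod 937)
446^8 ≡ 898^2 = 806404 ≡ 584 (mod 937)
446^16 ≡ 584^2 = 341056 ≡ 925 (mod 937)
446^27 = 446^16 × 446^8 × 446^2 × 446^1 ≡ 925 × 584 × 272 × 446 (mod 937).
Accumulate the product:
925 × 584 = 540200 ≡ 488
488 × 272 = 132736 ≡ 619
619 × 446 = 276074 ≡ 596

596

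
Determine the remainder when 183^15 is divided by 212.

15 in binary is 1111, i.e. 15 = 8 + 4 + 2 + 1.
183^1 ≡ 183 (mod 212)
183^2 ≡ 183^2 = 33489 ≡ 205 (mod 212)
183^4 ≡ 205^2 = 42025 ≡ 49 (mod 212)
183^8 ≡ 49^2 = 2401 ≡ 69 (mod 212)
183^15 = 183^8 * 183^4 * 183^2 * 183^1 ≡ 69 * 49 * 205 * 183 (mod 212).
Accumulate the product:
69 * 49 = 3381 ≡ 201
201 * 205 = 41205 ≡ 77
77 * 183 = 14091 ≡ 99

99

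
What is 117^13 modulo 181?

Compute successive squares:
13 in binary is 1101, i.e. 13 = 8 + 4 + 1.
117^1 ≡ 117 (mod 181)
117^2 ≡ 117^2 = 13689 ≡ 114 (mod 181)
117^4 ≡ 114^2 = 12996 ≡ 145 (mod 181)
117^8 ≡ 145^2 = 21025 ≡ 29 (mod 181)
117^13 = 117^8 * 117^4 * 117^1 ≡ 29 * 145 * 117 (mod 181).
Accumulate the product:
29 * 145 = 4205 ≡ 42
42 * 117 = 4914 ≡ 27

27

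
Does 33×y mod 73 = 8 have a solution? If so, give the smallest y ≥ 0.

29

gcd(33, 73) = 1, so a unique solution mod 73 exists.
33⁻¹ ≡ 31 (mod 73).
y ≡ 31×8 ≡ 29 (mod 73).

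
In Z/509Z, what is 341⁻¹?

306

509 = 1×341 + 168
341 = 2×168 + 5
168 = 33×5 + 3
5 = 1×3 + 2
3 = 1×2 + 1
2 = 2×1 + 0
gcd(341, 509) = 1, so the inverse exists.
Bézout: 1 = 136×509 − 203×341.
So 341⁻¹ ≡ −203 ≡ 306 (mod 509).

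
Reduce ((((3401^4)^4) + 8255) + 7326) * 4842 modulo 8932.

(3401)^4 ≡ 1457 (mod 8932)
(1457)^4 ≡ 5069 (mod 8932)
5069 + 8255 = 13324 ≡ 4392 (mod 8932)
4392 + 7326 = 11718 ≡ 2786 (mod 8932)
2786 * 4842 = 13489812 ≡ 2492 (mod 8932)

2492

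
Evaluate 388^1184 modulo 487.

Using repeated squaring:
1184 in binary is 10010100000, i.e. 1184 = 1024 + 128 + 32.
388^1 ≡ 388 (mod 487)
388^2 ≡ 388^2 = 150544 ≡ 61 (mod 487)
388^4 ≡ 61^2 = 3721 ≡ 312 (mod 487)
388^8 ≡ 312^2 = 97344 ≡ 431 (mod 487)
388^16 ≡ 431^2 = 185761 ≡ 214 (mod 487)
388^32 ≡ 214^2 = 45796 ≡ 18 (mod 487)
388^64 ≡ 18^2 = 324 (mod 487)
388^128 ≡ 324^2 = 104976 ≡ 271 (mod 487)
388^256 ≡ 271^2 = 73441 ≡ 391 (mod 487)
388^512 ≡ 391^2 = 152881 ≡ 450 (mod 487)
388^1024 ≡ 450^2 = 202500 ≡ 395 (mod 487)
388^1184 = 388^1024 * 388^128 * 388^32 ≡ 395 * 271 * 18 (mod 487).
Accumulate the product:
395 * 271 = 107045 ≡ 392
392 * 18 = 7056 ≡ 238

238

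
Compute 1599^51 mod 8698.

By square-and-multiply:
1599^1 ≡ 1599 (mod 8698)
1599^2 ≡ 1599^2 = 2556801 ≡ 8287 (mod 8698)
1599^4 ≡ 8287^2 = 68674369 ≡ 3659 (mod 8698)
1599^8 ≡ 3659^2 = 13388281 ≡ 2059 (mod 8698)
1599^16 ≡ 2059^2 = 4239481 ≡ 3555 (mod 8698)
1599^32 ≡ 3555^2 = 12638025 ≡ 8529 (mod 8698)
1599^51 = 1599^32 · 1599^16 · 1599^2 · 1599^1 ≡ 8529 · 3555 · 8287 · 1599 (mod 8698).
Accumulate the product:
8529 · 3555 = 30320595 ≡ 8065
8065 · 8287 = 66834655 ≡ 7921
7921 · 1599 = 12665679 ≡ 1391

1391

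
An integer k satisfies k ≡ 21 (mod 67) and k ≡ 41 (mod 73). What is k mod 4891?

67⁻¹ mod 73: 67·12 ≡ 1 (mod 73), so 67⁻¹ ≡ 12.
k = 21 + 67·((41 − 21)·12 mod 73) = 21 + 67·21 = 1428.

1428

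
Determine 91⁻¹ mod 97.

Apply the Euclidean algorithm and back-substitute:
97 = 1*91 + 6
91 = 15*6 + 1
6 = 6*1 + 0
gcd(91, 97) = 1, so the inverse exists.
Back-substitute for 1:
1 = 1*91 − 15*6
  = −15*97 + 16*91
So 91⁻¹ ≡ 16 (mod 97).

16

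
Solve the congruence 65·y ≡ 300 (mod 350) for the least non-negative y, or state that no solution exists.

gcd(65, 350) = 5, and 5 | 300, so solutions exist.
Divide through by 5: 13·y ≡ 60 (mod 70).
13⁻¹ ≡ 27 (mod 70).
y ≡ 27·60 ≡ 10 (mod 70).
The smallest non-negative solution is y = 10.

10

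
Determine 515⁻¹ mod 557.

305

557 = 1*515 + 42
515 = 12*42 + 11
42 = 3*11 + 9
11 = 1*9 + 2
9 = 4*2 + 1
2 = 2*1 + 0
gcd(515, 557) = 1, so the inverse exists.
Back-substitute for 1:
1 = 1*9 − 4*2
  = −4*11 + 5*9
  = 5*42 − 19*11
  = −19*515 + 233*42
  = 233*557 − 252*515
So 515⁻¹ ≡ −252 ≡ 305 (mod 557).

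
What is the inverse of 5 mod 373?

224

Run the extended Euclidean algorithm:
373 = 74×5 + 3
5 = 1×3 + 2
3 = 1×2 + 1
2 = 2×1 + 0
gcd(5, 373) = 1, so the inverse exists.
Back-substitute for 1:
1 = 1×3 − 1×2
  = −1×5 + 2×3
  = 2×373 − 149×5
So 5⁻¹ ≡ −149 ≡ 224 (mod 373).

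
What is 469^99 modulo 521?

Compute successive squares:
99 in binary is 1100011, i.e. 99 = 64 + 32 + 2 + 1.
469^1 ≡ 469 (mod 521)
469^2 ≡ 469^2 = 219961 ≡ 99 (mod 521)
469^4 ≡ 99^2 = 9801 ≡ 423 (mod 521)
469^8 ≡ 423^2 = 178929 ≡ 226 (mod 521)
469^16 ≡ 226^2 = 51076 ≡ 18 (mod 521)
469^32 ≡ 18^2 = 324 (mod 521)
469^64 ≡ 324^2 = 104976 ≡ 255 (mod 521)
469^99 = 469^64 * 469^32 * 469^2 * 469^1 ≡ 255 * 324 * 99 * 469 (mod 521).
Accumulate the product:
255 * 324 = 82620 ≡ 302
302 * 99 = 29898 ≡ 201
201 * 469 = 94269 ≡ 489

489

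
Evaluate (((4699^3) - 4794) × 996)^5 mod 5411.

3691

(4699)^3 ≡ 2038 (mod 5411)
2038 - 4794 = -2756 ≡ 2655 (mod 5411)
2655 × 996 = 2644380 ≡ 3812 (mod 5411)
(3812)^5 ≡ 3691 (mod 5411)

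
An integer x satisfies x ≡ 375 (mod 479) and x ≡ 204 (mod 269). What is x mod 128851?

479⁻¹ mod 269: 479·155 ≡ 1 (mod 269), so 479⁻¹ ≡ 155.
x = 375 + 479·((204 − 375)·155 mod 269) = 375 + 479·126 = 60729.
Check: 60729 mod 479 = 375, 60729 mod 269 = 204. ✓

60729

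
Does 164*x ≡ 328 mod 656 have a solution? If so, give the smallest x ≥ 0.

2

gcd(164, 656) = 164, and 164 | 328, so solutions exist.
Divide through by 164: 1*x mod 4 = 2.
1⁻¹ ≡ 1 (mod 4).
x ≡ 1*2 ≡ 2 (mod 4).
The smallest non-negative solution is x = 2.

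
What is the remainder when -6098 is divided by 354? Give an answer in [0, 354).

-6098 = -18·354 + 274, so -6098 ≡ 274 (mod 354).

274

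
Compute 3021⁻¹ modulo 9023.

4286

Apply the Euclidean algorithm and back-substitute:
9023 = 2·3021 + 2981
3021 = 1·2981 + 40
2981 = 74·40 + 21
40 = 1·21 + 19
21 = 1·19 + 2
19 = 9·2 + 1
2 = 2·1 + 0
gcd(3021, 9023) = 1, so the inverse exists.
Bézout: 1 = −1435·9023 + 4286·3021.
So 3021⁻¹ ≡ 4286 (mod 9023).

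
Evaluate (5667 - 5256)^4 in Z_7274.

5667 - 5256 = 411
(411)^4 ≡ 2521 (mod 7274)

2521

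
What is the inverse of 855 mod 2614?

2614 = 3×855 + 49
855 = 17×49 + 22
49 = 2×22 + 5
22 = 4×5 + 2
5 = 2×2 + 1
2 = 2×1 + 0
gcd(855, 2614) = 1, so the inverse exists.
Back-substitute for 1:
1 = 1×5 − 2×2
  = −2×22 + 9×5
  = 9×49 − 20×22
  = −20×855 + 349×49
  = 349×2614 − 1067×855
So 855⁻¹ ≡ −1067 ≡ 1547 (mod 2614).

1547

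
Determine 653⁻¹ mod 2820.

2237

By the extended Euclidean algorithm:
2820 = 4×653 + 208
653 = 3×208 + 29
208 = 7×29 + 5
29 = 5×5 + 4
5 = 1×4 + 1
4 = 4×1 + 0
gcd(653, 2820) = 1, so the inverse exists.
Bézout: 1 = 135×2820 − 583×653.
So 653⁻¹ ≡ −583 ≡ 2237 (mod 2820).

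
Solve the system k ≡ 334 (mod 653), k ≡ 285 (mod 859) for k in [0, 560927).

653⁻¹ mod 859: 653×221 ≡ 1 (mod 859), so 653⁻¹ ≡ 221.
k = 334 + 653×((285 − 334)×221 mod 859) = 334 + 653×338 = 221048.

221048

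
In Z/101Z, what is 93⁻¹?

63

Run the extended Euclidean algorithm:
101 = 1·93 + 8
93 = 11·8 + 5
8 = 1·5 + 3
5 = 1·3 + 2
3 = 1·2 + 1
2 = 2·1 + 0
gcd(93, 101) = 1, so the inverse exists.
Bézout: 1 = 35·101 − 38·93.
So 93⁻¹ ≡ −38 ≡ 63 (mod 101).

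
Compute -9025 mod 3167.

-9025 = -3·3167 + 476, so -9025 ≡ 476 (mod 3167).

476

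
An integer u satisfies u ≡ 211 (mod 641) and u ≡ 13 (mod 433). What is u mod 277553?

641⁻¹ mod 433: 641·331 ≡ 1 (mod 433), so 641⁻¹ ≡ 331.
u = 211 + 641·((13 − 211)·331 mod 433) = 211 + 641·278 = 178409.

178409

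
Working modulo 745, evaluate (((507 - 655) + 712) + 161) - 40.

507 - 655 = -148 ≡ 597 (mod 745)
597 + 712 = 1309 ≡ 564 (mod 745)
564 + 161 = 725
725 - 40 = 685

685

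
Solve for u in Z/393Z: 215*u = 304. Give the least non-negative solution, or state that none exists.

gcd(215, 393) = 1, so a unique solution mod 393 exists.
215⁻¹ ≡ 170 (mod 393).
u ≡ 170*304 ≡ 197 (mod 393).

197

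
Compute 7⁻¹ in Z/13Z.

Run the extended Euclidean algorithm:
13 = 1·7 + 6
7 = 1·6 + 1
6 = 6·1 + 0
gcd(7, 13) = 1, so the inverse exists.
Back-substitute for 1:
1 = 1·7 − 1·6
  = −1·13 + 2·7
So 7⁻¹ ≡ 2 (mod 13).

2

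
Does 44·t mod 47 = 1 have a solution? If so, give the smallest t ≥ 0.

31

gcd(44, 47) = 1, so a unique solution mod 47 exists.
44⁻¹ ≡ 31 (mod 47).
t ≡ 31·1 ≡ 31 (mod 47).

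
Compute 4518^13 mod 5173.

1585

Using repeated squaring:
13 in binary is 1101, i.e. 13 = 8 + 4 + 1.
4518^1 ≡ 4518 (mod 5173)
4518^2 ≡ 4518^2 = 20412324 ≡ 4839 (mod 5173)
4518^4 ≡ 4839^2 = 23415921 ≡ 2923 (mod 5173)
4518^8 ≡ 2923^2 = 8543929 ≡ 3306 (mod 5173)
4518^13 = 4518^8 × 4518^4 × 4518^1 ≡ 3306 × 2923 × 4518 (mod 5173).
Accumulate the product:
3306 × 2923 = 9663438 ≡ 274
274 × 4518 = 1237932 ≡ 1585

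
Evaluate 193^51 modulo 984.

97

Using repeated squaring:
51 in binary is 110011, i.e. 51 = 32 + 16 + 2 + 1.
193^1 ≡ 193 (mod 984)
193^2 ≡ 193^2 = 37249 ≡ 841 (mod 984)
193^4 ≡ 841^2 = 707281 ≡ 769 (mod 984)
193^8 ≡ 769^2 = 591361 ≡ 961 (mod 984)
193^16 ≡ 961^2 = 923521 ≡ 529 (mod 984)
193^32 ≡ 529^2 = 279841 ≡ 385 (mod 984)
193^51 = 193^32 * 193^16 * 193^2 * 193^1 ≡ 385 * 529 * 841 * 193 (mod 984).
Accumulate the product:
385 * 529 = 203665 ≡ 961
961 * 841 = 808201 ≡ 337
337 * 193 = 65041 ≡ 97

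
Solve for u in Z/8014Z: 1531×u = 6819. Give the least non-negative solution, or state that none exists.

1423

gcd(1531, 8014) = 1, so a unique solution mod 8014 exists.
1531⁻¹ ≡ 7255 (mod 8014).
u ≡ 7255×6819 ≡ 1423 (mod 8014).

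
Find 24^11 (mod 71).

Compute successive squares:
11 in binary is 1011, i.e. 11 = 8 + 2 + 1.
24^1 ≡ 24 (mod 71)
24^2 ≡ 24^2 = 576 ≡ 8 (mod 71)
24^4 ≡ 8^2 = 64 (mod 71)
24^8 ≡ 64^2 = 4096 ≡ 49 (mod 71)
24^11 = 24^8 * 24^2 * 24^1 ≡ 49 * 8 * 24 (mod 71).
Accumulate the product:
49 * 8 = 392 ≡ 37
37 * 24 = 888 ≡ 36

36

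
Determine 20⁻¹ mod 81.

77

81 = 4·20 + 1
20 = 20·1 + 0
gcd(20, 81) = 1, so the inverse exists.
Bézout: 1 = 1·81 − 4·20.
So 20⁻¹ ≡ −4 ≡ 77 (mod 81).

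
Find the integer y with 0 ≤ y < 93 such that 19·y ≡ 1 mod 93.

93 = 4*19 + 17
19 = 1*17 + 2
17 = 8*2 + 1
2 = 2*1 + 0
gcd(19, 93) = 1, so the inverse exists.
Back-substitute for 1:
1 = 1*17 − 8*2
  = −8*19 + 9*17
  = 9*93 − 44*19
So 19⁻¹ ≡ −44 ≡ 49 (mod 93).

49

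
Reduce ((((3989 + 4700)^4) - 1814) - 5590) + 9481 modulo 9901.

3989 + 4700 = 8689
(8689)^4 ≡ 510 (mod 9901)
510 - 1814 = -1304 ≡ 8597 (mod 9901)
8597 - 5590 = 3007
3007 + 9481 = 12488 ≡ 2587 (mod 9901)

2587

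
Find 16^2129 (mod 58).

By square-and-multiply:
16^1 ≡ 16 (mod 58)
16^2 ≡ 16^2 = 256 ≡ 24 (mod 58)
16^4 ≡ 24^2 = 576 ≡ 54 (mod 58)
16^8 ≡ 54^2 = 2916 ≡ 16 (mod 58)
16^16 ≡ 16^2 = 256 ≡ 24 (mod 58)
16^32 ≡ 24^2 = 576 ≡ 54 (mod 58)
16^64 ≡ 54^2 = 2916 ≡ 16 (mod 58)
16^128 ≡ 16^2 = 256 ≡ 24 (mod 58)
16^256 ≡ 24^2 = 576 ≡ 54 (mod 58)
16^512 ≡ 54^2 = 2916 ≡ 16 (mod 58)
16^1024 ≡ 16^2 = 256 ≡ 24 (mod 58)
16^2048 ≡ 24^2 = 576 ≡ 54 (mod 58)
16^2129 = 16^2048 · 16^64 · 16^16 · 16^1 ≡ 54 · 16 · 24 · 16 (mod 58).
Accumulate the product:
54 · 16 = 864 ≡ 52
52 · 24 = 1248 ≡ 30
30 · 16 = 480 ≡ 16

16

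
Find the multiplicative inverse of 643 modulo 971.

971 = 1×643 + 328
643 = 1×328 + 315
328 = 1×315 + 13
315 = 24×13 + 3
13 = 4×3 + 1
3 = 3×1 + 0
gcd(643, 971) = 1, so the inverse exists.
Back-substitute for 1:
1 = 1×13 − 4×3
  = −4×315 + 97×13
  = 97×328 − 101×315
  = −101×643 + 198×328
  = 198×971 − 299×643
So 643⁻¹ ≡ −299 ≡ 672 (mod 971).

672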